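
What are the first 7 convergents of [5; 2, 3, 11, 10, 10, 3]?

Using the convergent recurrence p_i = a_i*p_{i-1} + p_{i-2}, q_i = a_i*q_{i-1} + q_{i-2} with p_{-2}=0, p_{-1}=1, q_{-2}=1, q_{-1}=0:
  i=0: a_0=5, p_0 = 5*1 + 0 = 5, q_0 = 5*0 + 1 = 1.
  i=1: a_1=2, p_1 = 2*5 + 1 = 11, q_1 = 2*1 + 0 = 2.
  i=2: a_2=3, p_2 = 3*11 + 5 = 38, q_2 = 3*2 + 1 = 7.
  i=3: a_3=11, p_3 = 11*38 + 11 = 429, q_3 = 11*7 + 2 = 79.
  i=4: a_4=10, p_4 = 10*429 + 38 = 4328, q_4 = 10*79 + 7 = 797.
  i=5: a_5=10, p_5 = 10*4328 + 429 = 43709, q_5 = 10*797 + 79 = 8049.
  i=6: a_6=3, p_6 = 3*43709 + 4328 = 135455, q_6 = 3*8049 + 797 = 24944.

5/1, 11/2, 38/7, 429/79, 4328/797, 43709/8049, 135455/24944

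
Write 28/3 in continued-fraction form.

Run the Euclidean algorithm on 28 and 3; the successive quotients are the partial quotients a_0, a_1, ... (each step inverts the fractional part left over by the previous one):
  28 = 9*3 + 1, so a_0 = 9.
  3 = 3*1 + 0, so a_1 = 3.
The remainder reaches 0 after 2 divisions, so the expansion has 2 partial quotients, read off in order.

[9; 3]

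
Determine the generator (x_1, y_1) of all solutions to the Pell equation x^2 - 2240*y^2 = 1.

(x, y) = (10081, 213)

First expand sqrt(2240) as a continued fraction. With x_i = (sqrt(2240) + m_i)/d_i and (m_0, d_0) = (0, 1): a_0 = floor(sqrt(2240)) = 47, since 47^2 = 2209 <= 2240 < 2304 = 48^2.
Iterate m_{i+1} = d_i*a_i - m_i, d_{i+1} = (2240 - m_{i+1}^2)/d_i, a_{i+1} = floor((a_0 + m_{i+1})/d_{i+1}):
  m_1 = 1*47 - 0 = 47, d_1 = (2240 - 47^2)/1 = 31/1 = 31, a_1 = floor((47 + 47)/31) = 3.
  m_2 = 31*3 - 47 = 46, d_2 = (2240 - 46^2)/31 = 124/31 = 4, a_2 = floor((47 + 46)/4) = 23.
  m_3 = 4*23 - 46 = 46, d_3 = (2240 - 46^2)/4 = 124/4 = 31, a_3 = floor((47 + 46)/31) = 3.
  m_4 = 31*3 - 46 = 47, d_4 = (2240 - 47^2)/31 = 31/31 = 1, a_4 = floor((47 + 47)/1) = 94.
  m_5 = 1*94 - 47 = 47, d_5 = (2240 - 47^2)/1 = 31/1 = 31: (m_5, d_5) = (m_1, d_1) = (47, 31), so from here the quotients repeat a_1, ..., a_4; the period length is 4.
So sqrt(2240) = [47; (3, 23, 3, 94)] with period length k = 4.
k is even, so the fundamental solution of x^2 - 2240y^2 = 1 is (p_{k-1}, q_{k-1}) = (p_3, q_3); compute convergents through index 3.
Convergents (p_i = a_i*p_{i-1} + p_{i-2}, q_i = a_i*q_{i-1} + q_{i-2} with p_{-2}=0, p_{-1}=1, q_{-2}=1, q_{-1}=0):
  i=0: a_0=47, p_0 = 47*1 + 0 = 47, q_0 = 47*0 + 1 = 1.
  i=1: a_1=3, p_1 = 3*47 + 1 = 142, q_1 = 3*1 + 0 = 3.
  i=2: a_2=23, p_2 = 23*142 + 47 = 3313, q_2 = 23*3 + 1 = 70.
  i=3: a_3=3, p_3 = 3*3313 + 142 = 10081, q_3 = 3*70 + 3 = 213.
Check: 10081^2 - 2240*213^2 = 101626561 - 101626560 = 1, so (x, y) = (10081, 213) solves the equation, and by the theorem it is the least positive solution.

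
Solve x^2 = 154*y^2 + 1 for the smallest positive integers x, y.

(x, y) = (21295, 1716)

First expand sqrt(154) as a continued fraction. With x_i = (sqrt(154) + m_i)/d_i and (m_0, d_0) = (0, 1): a_0 = floor(sqrt(154)) = 12, since 12^2 = 144 <= 154 < 169 = 13^2.
Iterate m_{i+1} = d_i*a_i - m_i, d_{i+1} = (154 - m_{i+1}^2)/d_i, a_{i+1} = floor((a_0 + m_{i+1})/d_{i+1}):
  m_1 = 1*12 - 0 = 12, d_1 = (154 - 12^2)/1 = 10/1 = 10, a_1 = floor((12 + 12)/10) = 2.
  m_2 = 10*2 - 12 = 8, d_2 = (154 - 8^2)/10 = 90/10 = 9, a_2 = floor((12 + 8)/9) = 2.
  m_3 = 9*2 - 8 = 10, d_3 = (154 - 10^2)/9 = 54/9 = 6, a_3 = floor((12 + 10)/6) = 3.
  m_4 = 6*3 - 10 = 8, d_4 = (154 - 8^2)/6 = 90/6 = 15, a_4 = floor((12 + 8)/15) = 1.
  m_5 = 15*1 - 8 = 7, d_5 = (154 - 7^2)/15 = 105/15 = 7, a_5 = floor((12 + 7)/7) = 2.
  m_6 = 7*2 - 7 = 7, d_6 = (154 - 7^2)/7 = 105/7 = 15, a_6 = floor((12 + 7)/15) = 1.
  m_7 = 15*1 - 7 = 8, d_7 = (154 - 8^2)/15 = 90/15 = 6, a_7 = floor((12 + 8)/6) = 3.
  m_8 = 6*3 - 8 = 10, d_8 = (154 - 10^2)/6 = 54/6 = 9, a_8 = floor((12 + 10)/9) = 2.
  m_9 = 9*2 - 10 = 8, d_9 = (154 - 8^2)/9 = 90/9 = 10, a_9 = floor((12 + 8)/10) = 2.
  m_10 = 10*2 - 8 = 12, d_10 = (154 - 12^2)/10 = 10/10 = 1, a_10 = floor((12 + 12)/1) = 24.
  m_11 = 1*24 - 12 = 12, d_11 = (154 - 12^2)/1 = 10/1 = 10: (m_11, d_11) = (m_1, d_1) = (12, 10), so from here the quotients repeat a_1, ..., a_10; the period length is 10.
So sqrt(154) = [12; (2, 2, 3, 1, 2, 1, 3, 2, 2, 24)] with period length k = 10.
k is even, so the fundamental solution of x^2 - 154y^2 = 1 is (p_{k-1}, q_{k-1}) = (p_9, q_9); compute convergents through index 9.
Convergents (p_i = a_i*p_{i-1} + p_{i-2}, q_i = a_i*q_{i-1} + q_{i-2} with p_{-2}=0, p_{-1}=1, q_{-2}=1, q_{-1}=0):
  i=0: a_0=12, p_0 = 12*1 + 0 = 12, q_0 = 12*0 + 1 = 1.
  i=1: a_1=2, p_1 = 2*12 + 1 = 25, q_1 = 2*1 + 0 = 2.
  i=2: a_2=2, p_2 = 2*25 + 12 = 62, q_2 = 2*2 + 1 = 5.
  i=3: a_3=3, p_3 = 3*62 + 25 = 211, q_3 = 3*5 + 2 = 17.
  i=4: a_4=1, p_4 = 1*211 + 62 = 273, q_4 = 1*17 + 5 = 22.
  i=5: a_5=2, p_5 = 2*273 + 211 = 757, q_5 = 2*22 + 17 = 61.
  i=6: a_6=1, p_6 = 1*757 + 273 = 1030, q_6 = 1*61 + 22 = 83.
  i=7: a_7=3, p_7 = 3*1030 + 757 = 3847, q_7 = 3*83 + 61 = 310.
  i=8: a_8=2, p_8 = 2*3847 + 1030 = 8724, q_8 = 2*310 + 83 = 703.
  i=9: a_9=2, p_9 = 2*8724 + 3847 = 21295, q_9 = 2*703 + 310 = 1716.
Check: 21295^2 - 154*1716^2 = 453477025 - 453477024 = 1, so (x, y) = (21295, 1716) solves the equation, and by the theorem it is the least positive solution.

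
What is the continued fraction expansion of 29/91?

Run the Euclidean algorithm on 29 and 91; the successive quotients are the partial quotients a_0, a_1, ... (each step inverts the fractional part left over by the previous one):
  29 = 0*91 + 29, so a_0 = 0.
  91 = 3*29 + 4, so a_1 = 3.
  29 = 7*4 + 1, so a_2 = 7.
  4 = 4*1 + 0, so a_3 = 4.
The remainder reaches 0 after 4 divisions, so the expansion has 4 partial quotients, read off in order.

[0; 3, 7, 4]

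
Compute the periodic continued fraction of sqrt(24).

Write x_i = (sqrt(24) + m_i)/d_i with (m_0, d_0) = (0, 1). a_0 = floor(sqrt(24)) = 4, since 4^2 = 16 <= 24 < 25 = 5^2.
Iterate m_{i+1} = d_i*a_i - m_i, d_{i+1} = (24 - m_{i+1}^2)/d_i, a_{i+1} = floor((a_0 + m_{i+1})/d_{i+1}):
  m_1 = 1*4 - 0 = 4, d_1 = (24 - 4^2)/1 = 8/1 = 8, a_1 = floor((4 + 4)/8) = 1.
  m_2 = 8*1 - 4 = 4, d_2 = (24 - 4^2)/8 = 8/8 = 1, a_2 = floor((4 + 4)/1) = 8.
  m_3 = 1*8 - 4 = 4, d_3 = (24 - 4^2)/1 = 8/1 = 8: (m_3, d_3) = (m_1, d_1) = (4, 8), so from here the quotients repeat a_1, a_2; the period length is 2.
Hence the expansion of sqrt(24) is a_0 = 4 followed by the repeating block 1, 8 (period 2).

[4; (1, 8)]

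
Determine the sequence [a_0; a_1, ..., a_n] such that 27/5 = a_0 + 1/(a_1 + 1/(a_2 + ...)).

[5; 2, 2]

Run the Euclidean algorithm on 27 and 5; the successive quotients are the partial quotients a_0, a_1, ... (each step inverts the fractional part left over by the previous one):
  27 = 5*5 + 2, so a_0 = 5.
  5 = 2*2 + 1, so a_1 = 2.
  2 = 2*1 + 0, so a_2 = 2.
The remainder reaches 0 after 3 divisions, so the expansion has 3 partial quotients, read off in order.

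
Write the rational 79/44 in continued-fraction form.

Run the Euclidean algorithm on 79 and 44; the successive quotients are the partial quotients a_0, a_1, ... (each step inverts the fractional part left over by the previous one):
  79 = 1*44 + 35, so a_0 = 1.
  44 = 1*35 + 9, so a_1 = 1.
  35 = 3*9 + 8, so a_2 = 3.
  9 = 1*8 + 1, so a_3 = 1.
  8 = 8*1 + 0, so a_4 = 8.
The remainder reaches 0 after 5 divisions, so the expansion has 5 partial quotients, read off in order.

[1; 1, 3, 1, 8]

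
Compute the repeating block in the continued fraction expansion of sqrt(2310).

[48; (16, 96)]

Write x_i = (sqrt(2310) + m_i)/d_i with (m_0, d_0) = (0, 1). a_0 = floor(sqrt(2310)) = 48, since 48^2 = 2304 <= 2310 < 2401 = 49^2.
Iterate m_{i+1} = d_i*a_i - m_i, d_{i+1} = (2310 - m_{i+1}^2)/d_i, a_{i+1} = floor((a_0 + m_{i+1})/d_{i+1}):
  m_1 = 1*48 - 0 = 48, d_1 = (2310 - 48^2)/1 = 6/1 = 6, a_1 = floor((48 + 48)/6) = 16.
  m_2 = 6*16 - 48 = 48, d_2 = (2310 - 48^2)/6 = 6/6 = 1, a_2 = floor((48 + 48)/1) = 96.
  m_3 = 1*96 - 48 = 48, d_3 = (2310 - 48^2)/1 = 6/1 = 6: (m_3, d_3) = (m_1, d_1) = (48, 6), so from here the quotients repeat a_1, a_2; the period length is 2.
Hence the expansion of sqrt(2310) is a_0 = 48 followed by the repeating block 16, 96 (period 2).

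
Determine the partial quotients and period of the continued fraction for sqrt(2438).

[49; (2, 1, 1, 1, 13, 2, 13, 1, 1, 1, 2, 98)]

Write x_i = (sqrt(2438) + m_i)/d_i with (m_0, d_0) = (0, 1). a_0 = floor(sqrt(2438)) = 49, since 49^2 = 2401 <= 2438 < 2500 = 50^2.
Iterate m_{i+1} = d_i*a_i - m_i, d_{i+1} = (2438 - m_{i+1}^2)/d_i, a_{i+1} = floor((a_0 + m_{i+1})/d_{i+1}):
  m_1 = 1*49 - 0 = 49, d_1 = (2438 - 49^2)/1 = 37/1 = 37, a_1 = floor((49 + 49)/37) = 2.
  m_2 = 37*2 - 49 = 25, d_2 = (2438 - 25^2)/37 = 1813/37 = 49, a_2 = floor((49 + 25)/49) = 1.
  m_3 = 49*1 - 25 = 24, d_3 = (2438 - 24^2)/49 = 1862/49 = 38, a_3 = floor((49 + 24)/38) = 1.
  m_4 = 38*1 - 24 = 14, d_4 = (2438 - 14^2)/38 = 2242/38 = 59, a_4 = floor((49 + 14)/59) = 1.
  m_5 = 59*1 - 14 = 45, d_5 = (2438 - 45^2)/59 = 413/59 = 7, a_5 = floor((49 + 45)/7) = 13.
  m_6 = 7*13 - 45 = 46, d_6 = (2438 - 46^2)/7 = 322/7 = 46, a_6 = floor((49 + 46)/46) = 2.
  m_7 = 46*2 - 46 = 46, d_7 = (2438 - 46^2)/46 = 322/46 = 7, a_7 = floor((49 + 46)/7) = 13.
  m_8 = 7*13 - 46 = 45, d_8 = (2438 - 45^2)/7 = 413/7 = 59, a_8 = floor((49 + 45)/59) = 1.
  m_9 = 59*1 - 45 = 14, d_9 = (2438 - 14^2)/59 = 2242/59 = 38, a_9 = floor((49 + 14)/38) = 1.
  m_10 = 38*1 - 14 = 24, d_10 = (2438 - 24^2)/38 = 1862/38 = 49, a_10 = floor((49 + 24)/49) = 1.
  m_11 = 49*1 - 24 = 25, d_11 = (2438 - 25^2)/49 = 1813/49 = 37, a_11 = floor((49 + 25)/37) = 2.
  m_12 = 37*2 - 25 = 49, d_12 = (2438 - 49^2)/37 = 37/37 = 1, a_12 = floor((49 + 49)/1) = 98.
  m_13 = 1*98 - 49 = 49, d_13 = (2438 - 49^2)/1 = 37/1 = 37: (m_13, d_13) = (m_1, d_1) = (49, 37), so from here the quotients repeat a_1, ..., a_12; the period length is 12.
Hence the expansion of sqrt(2438) is a_0 = 49 followed by the repeating block 2, 1, 1, 1, 13, 2, 13, 1, 1, 1, 2, 98 (period 12).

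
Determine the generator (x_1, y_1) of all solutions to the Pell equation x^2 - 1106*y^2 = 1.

First expand sqrt(1106) as a continued fraction. With x_i = (sqrt(1106) + m_i)/d_i and (m_0, d_0) = (0, 1): a_0 = floor(sqrt(1106)) = 33, since 33^2 = 1089 <= 1106 < 1156 = 34^2.
Iterate m_{i+1} = d_i*a_i - m_i, d_{i+1} = (1106 - m_{i+1}^2)/d_i, a_{i+1} = floor((a_0 + m_{i+1})/d_{i+1}):
  m_1 = 1*33 - 0 = 33, d_1 = (1106 - 33^2)/1 = 17/1 = 17, a_1 = floor((33 + 33)/17) = 3.
  m_2 = 17*3 - 33 = 18, d_2 = (1106 - 18^2)/17 = 782/17 = 46, a_2 = floor((33 + 18)/46) = 1.
  m_3 = 46*1 - 18 = 28, d_3 = (1106 - 28^2)/46 = 322/46 = 7, a_3 = floor((33 + 28)/7) = 8.
  m_4 = 7*8 - 28 = 28, d_4 = (1106 - 28^2)/7 = 322/7 = 46, a_4 = floor((33 + 28)/46) = 1.
  m_5 = 46*1 - 28 = 18, d_5 = (1106 - 18^2)/46 = 782/46 = 17, a_5 = floor((33 + 18)/17) = 3.
  m_6 = 17*3 - 18 = 33, d_6 = (1106 - 33^2)/17 = 17/17 = 1, a_6 = floor((33 + 33)/1) = 66.
  m_7 = 1*66 - 33 = 33, d_7 = (1106 - 33^2)/1 = 17/1 = 17: (m_7, d_7) = (m_1, d_1) = (33, 17), so from here the quotients repeat a_1, ..., a_6; the period length is 6.
So sqrt(1106) = [33; (3, 1, 8, 1, 3, 66)] with period length k = 6.
k is even, so the fundamental solution of x^2 - 1106y^2 = 1 is (p_{k-1}, q_{k-1}) = (p_5, q_5); compute convergents through index 5.
Convergents (p_i = a_i*p_{i-1} + p_{i-2}, q_i = a_i*q_{i-1} + q_{i-2} with p_{-2}=0, p_{-1}=1, q_{-2}=1, q_{-1}=0):
  i=0: a_0=33, p_0 = 33*1 + 0 = 33, q_0 = 33*0 + 1 = 1.
  i=1: a_1=3, p_1 = 3*33 + 1 = 100, q_1 = 3*1 + 0 = 3.
  i=2: a_2=1, p_2 = 1*100 + 33 = 133, q_2 = 1*3 + 1 = 4.
  i=3: a_3=8, p_3 = 8*133 + 100 = 1164, q_3 = 8*4 + 3 = 35.
  i=4: a_4=1, p_4 = 1*1164 + 133 = 1297, q_4 = 1*35 + 4 = 39.
  i=5: a_5=3, p_5 = 3*1297 + 1164 = 5055, q_5 = 3*39 + 35 = 152.
Check: 5055^2 - 1106*152^2 = 25553025 - 25553024 = 1, so (x, y) = (5055, 152) solves the equation, and by the theorem it is the least positive solution.

(x, y) = (5055, 152)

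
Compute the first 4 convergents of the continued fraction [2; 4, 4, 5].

2/1, 9/4, 38/17, 199/89

Using the convergent recurrence p_i = a_i*p_{i-1} + p_{i-2}, q_i = a_i*q_{i-1} + q_{i-2} with p_{-2}=0, p_{-1}=1, q_{-2}=1, q_{-1}=0:
  i=0: a_0=2, p_0 = 2*1 + 0 = 2, q_0 = 2*0 + 1 = 1.
  i=1: a_1=4, p_1 = 4*2 + 1 = 9, q_1 = 4*1 + 0 = 4.
  i=2: a_2=4, p_2 = 4*9 + 2 = 38, q_2 = 4*4 + 1 = 17.
  i=3: a_3=5, p_3 = 5*38 + 9 = 199, q_3 = 5*17 + 4 = 89.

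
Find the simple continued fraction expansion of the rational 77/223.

[0; 2, 1, 8, 1, 1, 1, 2]

Run the Euclidean algorithm on 77 and 223; the successive quotients are the partial quotients a_0, a_1, ... (each step inverts the fractional part left over by the previous one):
  77 = 0*223 + 77, so a_0 = 0.
  223 = 2*77 + 69, so a_1 = 2.
  77 = 1*69 + 8, so a_2 = 1.
  69 = 8*8 + 5, so a_3 = 8.
  8 = 1*5 + 3, so a_4 = 1.
  5 = 1*3 + 2, so a_5 = 1.
  3 = 1*2 + 1, so a_6 = 1.
  2 = 2*1 + 0, so a_7 = 2.
The remainder reaches 0 after 8 divisions, so the expansion has 8 partial quotients, read off in order.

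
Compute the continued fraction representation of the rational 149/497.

[0; 3, 2, 1, 49]

Run the Euclidean algorithm on 149 and 497; the successive quotients are the partial quotients a_0, a_1, ... (each step inverts the fractional part left over by the previous one):
  149 = 0*497 + 149, so a_0 = 0.
  497 = 3*149 + 50, so a_1 = 3.
  149 = 2*50 + 49, so a_2 = 2.
  50 = 1*49 + 1, so a_3 = 1.
  49 = 49*1 + 0, so a_4 = 49.
The remainder reaches 0 after 5 divisions, so the expansion has 5 partial quotients, read off in order.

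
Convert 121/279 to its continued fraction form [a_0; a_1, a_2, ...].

[0; 2, 3, 3, 1, 2, 3]

Run the Euclidean algorithm on 121 and 279; the successive quotients are the partial quotients a_0, a_1, ... (each step inverts the fractional part left over by the previous one):
  121 = 0*279 + 121, so a_0 = 0.
  279 = 2*121 + 37, so a_1 = 2.
  121 = 3*37 + 10, so a_2 = 3.
  37 = 3*10 + 7, so a_3 = 3.
  10 = 1*7 + 3, so a_4 = 1.
  7 = 2*3 + 1, so a_5 = 2.
  3 = 3*1 + 0, so a_6 = 3.
The remainder reaches 0 after 7 divisions, so the expansion has 7 partial quotients, read off in order.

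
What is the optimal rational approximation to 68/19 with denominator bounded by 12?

Expand x = 68/19 as a continued fraction with the Euclidean algorithm:
  68 = 3*19 + 11, so a_0 = 3.
  19 = 1*11 + 8, so a_1 = 1.
  11 = 1*8 + 3, so a_2 = 1.
  8 = 2*3 + 2, so a_3 = 2.
  3 = 1*2 + 1, so a_4 = 1.
  2 = 2*1 + 0, so a_5 = 2.
so x = [3; 1, 1, 2, 1, 2].
Convergents (p_i = a_i*p_{i-1} + p_{i-2}, q_i = a_i*q_{i-1} + q_{i-2} with p_{-2}=0, p_{-1}=1, q_{-2}=1, q_{-1}=0), until the denominator exceeds 12:
  i=0: a_0=3, p_0 = 3*1 + 0 = 3, q_0 = 3*0 + 1 = 1.
  i=1: a_1=1, p_1 = 1*3 + 1 = 4, q_1 = 1*1 + 0 = 1.
  i=2: a_2=1, p_2 = 1*4 + 3 = 7, q_2 = 1*1 + 1 = 2.
  i=3: a_3=2, p_3 = 2*7 + 4 = 18, q_3 = 2*2 + 1 = 5.
  i=4: a_4=1, p_4 = 1*18 + 7 = 25, q_4 = 1*5 + 2 = 7.
  i=5: a_5=2, p_5 = 2*25 + 18 = 68, q_5 = 2*7 + 5 = 19.
q_5 = 19 > 12, so the last convergent with denominator <= 12 is p_4/q_4 = 25/7.
The closest fraction with denominator <= 12 is either p_4/q_4 or the intermediate fraction (k*p_4 + p_3)/(k*q_4 + q_3) with the largest k >= 1 whose denominator stays <= 12; these approach x as k grows, and every other convergent or intermediate fraction in range is farther away.
Largest k: floor((12 - q_3)/q_4) = floor((12 - 5)/7) = 1.
That gives (1*25 + 18)/(1*7 + 5) = 43/12.
Compare the errors: |x - 25/7| = |68*7 - 25*19|/(19*7) = 1/133, and |x - 43/12| = |68*12 - 43*19|/(19*12) = 1/228.
Cross-multiplying, 1*133 = 133 < 228 = 1*228, so 1/228 is smaller: the intermediate fraction 43/12 is closer to x than 25/7.

43/12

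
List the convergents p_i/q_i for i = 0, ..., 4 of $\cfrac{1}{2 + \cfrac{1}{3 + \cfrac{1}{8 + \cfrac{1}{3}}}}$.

Using the convergent recurrence p_i = a_i*p_{i-1} + p_{i-2}, q_i = a_i*q_{i-1} + q_{i-2} with p_{-2}=0, p_{-1}=1, q_{-2}=1, q_{-1}=0:
  i=0: a_0=0, p_0 = 0*1 + 0 = 0, q_0 = 0*0 + 1 = 1.
  i=1: a_1=2, p_1 = 2*0 + 1 = 1, q_1 = 2*1 + 0 = 2.
  i=2: a_2=3, p_2 = 3*1 + 0 = 3, q_2 = 3*2 + 1 = 7.
  i=3: a_3=8, p_3 = 8*3 + 1 = 25, q_3 = 8*7 + 2 = 58.
  i=4: a_4=3, p_4 = 3*25 + 3 = 78, q_4 = 3*58 + 7 = 181.

0/1, 1/2, 3/7, 25/58, 78/181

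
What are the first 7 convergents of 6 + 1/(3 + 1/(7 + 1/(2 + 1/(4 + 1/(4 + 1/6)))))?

6/1, 19/3, 139/22, 297/47, 1327/210, 5605/887, 34957/5532

Using the convergent recurrence p_i = a_i*p_{i-1} + p_{i-2}, q_i = a_i*q_{i-1} + q_{i-2} with p_{-2}=0, p_{-1}=1, q_{-2}=1, q_{-1}=0:
  i=0: a_0=6, p_0 = 6*1 + 0 = 6, q_0 = 6*0 + 1 = 1.
  i=1: a_1=3, p_1 = 3*6 + 1 = 19, q_1 = 3*1 + 0 = 3.
  i=2: a_2=7, p_2 = 7*19 + 6 = 139, q_2 = 7*3 + 1 = 22.
  i=3: a_3=2, p_3 = 2*139 + 19 = 297, q_3 = 2*22 + 3 = 47.
  i=4: a_4=4, p_4 = 4*297 + 139 = 1327, q_4 = 4*47 + 22 = 210.
  i=5: a_5=4, p_5 = 4*1327 + 297 = 5605, q_5 = 4*210 + 47 = 887.
  i=6: a_6=6, p_6 = 6*5605 + 1327 = 34957, q_6 = 6*887 + 210 = 5532.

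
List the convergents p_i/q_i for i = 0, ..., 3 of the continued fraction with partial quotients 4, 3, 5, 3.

Using the convergent recurrence p_i = a_i*p_{i-1} + p_{i-2}, q_i = a_i*q_{i-1} + q_{i-2} with p_{-2}=0, p_{-1}=1, q_{-2}=1, q_{-1}=0:
  i=0: a_0=4, p_0 = 4*1 + 0 = 4, q_0 = 4*0 + 1 = 1.
  i=1: a_1=3, p_1 = 3*4 + 1 = 13, q_1 = 3*1 + 0 = 3.
  i=2: a_2=5, p_2 = 5*13 + 4 = 69, q_2 = 5*3 + 1 = 16.
  i=3: a_3=3, p_3 = 3*69 + 13 = 220, q_3 = 3*16 + 3 = 51.

4/1, 13/3, 69/16, 220/51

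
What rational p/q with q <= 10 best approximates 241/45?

43/8

Expand x = 241/45 as a continued fraction with the Euclidean algorithm:
  241 = 5*45 + 16, so a_0 = 5.
  45 = 2*16 + 13, so a_1 = 2.
  16 = 1*13 + 3, so a_2 = 1.
  13 = 4*3 + 1, so a_3 = 4.
  3 = 3*1 + 0, so a_4 = 3.
so x = [5; 2, 1, 4, 3].
Convergents (p_i = a_i*p_{i-1} + p_{i-2}, q_i = a_i*q_{i-1} + q_{i-2} with p_{-2}=0, p_{-1}=1, q_{-2}=1, q_{-1}=0), until the denominator exceeds 10:
  i=0: a_0=5, p_0 = 5*1 + 0 = 5, q_0 = 5*0 + 1 = 1.
  i=1: a_1=2, p_1 = 2*5 + 1 = 11, q_1 = 2*1 + 0 = 2.
  i=2: a_2=1, p_2 = 1*11 + 5 = 16, q_2 = 1*2 + 1 = 3.
  i=3: a_3=4, p_3 = 4*16 + 11 = 75, q_3 = 4*3 + 2 = 14.
q_3 = 14 > 10, so the last convergent with denominator <= 10 is p_2/q_2 = 16/3.
The closest fraction with denominator <= 10 is either p_2/q_2 or the intermediate fraction (k*p_2 + p_1)/(k*q_2 + q_1) with the largest k >= 1 whose denominator stays <= 10; these approach x as k grows, and every other convergent or intermediate fraction in range is farther away.
Largest k: floor((10 - q_1)/q_2) = floor((10 - 2)/3) = 2.
That gives (2*16 + 11)/(2*3 + 2) = 43/8.
Compare the errors: |x - 16/3| = |241*3 - 16*45|/(45*3) = 3/135, and |x - 43/8| = |241*8 - 43*45|/(45*8) = 7/360.
Cross-multiplying, 7*135 = 945 < 1080 = 3*360, so 7/360 is smaller: the intermediate fraction 43/8 is closer to x than 16/3.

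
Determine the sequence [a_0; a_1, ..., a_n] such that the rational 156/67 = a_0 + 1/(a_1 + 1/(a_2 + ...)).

Run the Euclidean algorithm on 156 and 67; the successive quotients are the partial quotients a_0, a_1, ... (each step inverts the fractional part left over by the previous one):
  156 = 2*67 + 22, so a_0 = 2.
  67 = 3*22 + 1, so a_1 = 3.
  22 = 22*1 + 0, so a_2 = 22.
The remainder reaches 0 after 3 divisions, so the expansion has 3 partial quotients, read off in order.

[2; 3, 22]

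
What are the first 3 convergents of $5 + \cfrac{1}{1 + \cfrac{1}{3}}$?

Using the convergent recurrence p_i = a_i*p_{i-1} + p_{i-2}, q_i = a_i*q_{i-1} + q_{i-2} with p_{-2}=0, p_{-1}=1, q_{-2}=1, q_{-1}=0:
  i=0: a_0=5, p_0 = 5*1 + 0 = 5, q_0 = 5*0 + 1 = 1.
  i=1: a_1=1, p_1 = 1*5 + 1 = 6, q_1 = 1*1 + 0 = 1.
  i=2: a_2=3, p_2 = 3*6 + 5 = 23, q_2 = 3*1 + 1 = 4.

5/1, 6/1, 23/4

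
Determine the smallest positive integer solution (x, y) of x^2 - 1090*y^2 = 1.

First expand sqrt(1090) as a continued fraction. With x_i = (sqrt(1090) + m_i)/d_i and (m_0, d_0) = (0, 1): a_0 = floor(sqrt(1090)) = 33, since 33^2 = 1089 <= 1090 < 1156 = 34^2.
Iterate m_{i+1} = d_i*a_i - m_i, d_{i+1} = (1090 - m_{i+1}^2)/d_i, a_{i+1} = floor((a_0 + m_{i+1})/d_{i+1}):
  m_1 = 1*33 - 0 = 33, d_1 = (1090 - 33^2)/1 = 1/1 = 1, a_1 = floor((33 + 33)/1) = 66.
  m_2 = 1*66 - 33 = 33, d_2 = (1090 - 33^2)/1 = 1/1 = 1: (m_2, d_2) = (m_1, d_1) = (33, 1), so from here the quotient a_1 repeats; the period length is 1.
So sqrt(1090) = [33; (66)] with period length k = 1.
k is odd, so (p_{k-1}, q_{k-1}) only solves x^2 - 1090y^2 = -1 and the fundamental solution of x^2 - 1090y^2 = 1 is (p_{2k-1}, q_{2k-1}) = (p_1, q_1); compute convergents through index 1, running through the period twice.
Convergents (p_i = a_i*p_{i-1} + p_{i-2}, q_i = a_i*q_{i-1} + q_{i-2} with p_{-2}=0, p_{-1}=1, q_{-2}=1, q_{-1}=0):
  i=0: a_0=33, p_0 = 33*1 + 0 = 33, q_0 = 33*0 + 1 = 1.
  i=1: a_1=66, p_1 = 66*33 + 1 = 2179, q_1 = 66*1 + 0 = 66.
Indeed p_0^2 - 1090*q_0^2 = 1089 - 1090 = -1, not +1.
Check: 2179^2 - 1090*66^2 = 4748041 - 4748040 = 1, so (x, y) = (2179, 66) solves the equation, and by the theorem it is the least positive solution.

(x, y) = (2179, 66)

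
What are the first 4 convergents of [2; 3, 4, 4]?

Using the convergent recurrence p_i = a_i*p_{i-1} + p_{i-2}, q_i = a_i*q_{i-1} + q_{i-2} with p_{-2}=0, p_{-1}=1, q_{-2}=1, q_{-1}=0:
  i=0: a_0=2, p_0 = 2*1 + 0 = 2, q_0 = 2*0 + 1 = 1.
  i=1: a_1=3, p_1 = 3*2 + 1 = 7, q_1 = 3*1 + 0 = 3.
  i=2: a_2=4, p_2 = 4*7 + 2 = 30, q_2 = 4*3 + 1 = 13.
  i=3: a_3=4, p_3 = 4*30 + 7 = 127, q_3 = 4*13 + 3 = 55.

2/1, 7/3, 30/13, 127/55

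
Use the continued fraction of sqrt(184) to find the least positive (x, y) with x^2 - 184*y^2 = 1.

First expand sqrt(184) as a continued fraction. With x_i = (sqrt(184) + m_i)/d_i and (m_0, d_0) = (0, 1): a_0 = floor(sqrt(184)) = 13, since 13^2 = 169 <= 184 < 196 = 14^2.
Iterate m_{i+1} = d_i*a_i - m_i, d_{i+1} = (184 - m_{i+1}^2)/d_i, a_{i+1} = floor((a_0 + m_{i+1})/d_{i+1}):
  m_1 = 1*13 - 0 = 13, d_1 = (184 - 13^2)/1 = 15/1 = 15, a_1 = floor((13 + 13)/15) = 1.
  m_2 = 15*1 - 13 = 2, d_2 = (184 - 2^2)/15 = 180/15 = 12, a_2 = floor((13 + 2)/12) = 1.
  m_3 = 12*1 - 2 = 10, d_3 = (184 - 10^2)/12 = 84/12 = 7, a_3 = floor((13 + 10)/7) = 3.
  m_4 = 7*3 - 10 = 11, d_4 = (184 - 11^2)/7 = 63/7 = 9, a_4 = floor((13 + 11)/9) = 2.
  m_5 = 9*2 - 11 = 7, d_5 = (184 - 7^2)/9 = 135/9 = 15, a_5 = floor((13 + 7)/15) = 1.
  m_6 = 15*1 - 7 = 8, d_6 = (184 - 8^2)/15 = 120/15 = 8, a_6 = floor((13 + 8)/8) = 2.
  m_7 = 8*2 - 8 = 8, d_7 = (184 - 8^2)/8 = 120/8 = 15, a_7 = floor((13 + 8)/15) = 1.
  m_8 = 15*1 - 8 = 7, d_8 = (184 - 7^2)/15 = 135/15 = 9, a_8 = floor((13 + 7)/9) = 2.
  m_9 = 9*2 - 7 = 11, d_9 = (184 - 11^2)/9 = 63/9 = 7, a_9 = floor((13 + 11)/7) = 3.
  m_10 = 7*3 - 11 = 10, d_10 = (184 - 10^2)/7 = 84/7 = 12, a_10 = floor((13 + 10)/12) = 1.
  m_11 = 12*1 - 10 = 2, d_11 = (184 - 2^2)/12 = 180/12 = 15, a_11 = floor((13 + 2)/15) = 1.
  m_12 = 15*1 - 2 = 13, d_12 = (184 - 13^2)/15 = 15/15 = 1, a_12 = floor((13 + 13)/1) = 26.
  m_13 = 1*26 - 13 = 13, d_13 = (184 - 13^2)/1 = 15/1 = 15: (m_13, d_13) = (m_1, d_1) = (13, 15), so from here the quotients repeat a_1, ..., a_12; the period length is 12.
So sqrt(184) = [13; (1, 1, 3, 2, 1, 2, 1, 2, 3, 1, 1, 26)] with period length k = 12.
k is even, so the fundamental solution of x^2 - 184y^2 = 1 is (p_{k-1}, q_{k-1}) = (p_11, q_11); compute convergents through index 11.
Convergents (p_i = a_i*p_{i-1} + p_{i-2}, q_i = a_i*q_{i-1} + q_{i-2} with p_{-2}=0, p_{-1}=1, q_{-2}=1, q_{-1}=0):
  i=0: a_0=13, p_0 = 13*1 + 0 = 13, q_0 = 13*0 + 1 = 1.
  i=1: a_1=1, p_1 = 1*13 + 1 = 14, q_1 = 1*1 + 0 = 1.
  i=2: a_2=1, p_2 = 1*14 + 13 = 27, q_2 = 1*1 + 1 = 2.
  i=3: a_3=3, p_3 = 3*27 + 14 = 95, q_3 = 3*2 + 1 = 7.
  i=4: a_4=2, p_4 = 2*95 + 27 = 217, q_4 = 2*7 + 2 = 16.
  i=5: a_5=1, p_5 = 1*217 + 95 = 312, q_5 = 1*16 + 7 = 23.
  i=6: a_6=2, p_6 = 2*312 + 217 = 841, q_6 = 2*23 + 16 = 62.
  i=7: a_7=1, p_7 = 1*841 + 312 = 1153, q_7 = 1*62 + 23 = 85.
  i=8: a_8=2, p_8 = 2*1153 + 841 = 3147, q_8 = 2*85 + 62 = 232.
  i=9: a_9=3, p_9 = 3*3147 + 1153 = 10594, q_9 = 3*232 + 85 = 781.
  i=10: a_10=1, p_10 = 1*10594 + 3147 = 13741, q_10 = 1*781 + 232 = 1013.
  i=11: a_11=1, p_11 = 1*13741 + 10594 = 24335, q_11 = 1*1013 + 781 = 1794.
Check: 24335^2 - 184*1794^2 = 592192225 - 592192224 = 1, so (x, y) = (24335, 1794) solves the equation, and by the theorem it is the least positive solution.

(x, y) = (24335, 1794)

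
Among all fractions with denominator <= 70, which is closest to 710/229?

31/10

Expand x = 710/229 as a continued fraction with the Euclidean algorithm:
  710 = 3*229 + 23, so a_0 = 3.
  229 = 9*23 + 22, so a_1 = 9.
  23 = 1*22 + 1, so a_2 = 1.
  22 = 22*1 + 0, so a_3 = 22.
so x = [3; 9, 1, 22].
Convergents (p_i = a_i*p_{i-1} + p_{i-2}, q_i = a_i*q_{i-1} + q_{i-2} with p_{-2}=0, p_{-1}=1, q_{-2}=1, q_{-1}=0), until the denominator exceeds 70:
  i=0: a_0=3, p_0 = 3*1 + 0 = 3, q_0 = 3*0 + 1 = 1.
  i=1: a_1=9, p_1 = 9*3 + 1 = 28, q_1 = 9*1 + 0 = 9.
  i=2: a_2=1, p_2 = 1*28 + 3 = 31, q_2 = 1*9 + 1 = 10.
  i=3: a_3=22, p_3 = 22*31 + 28 = 710, q_3 = 22*10 + 9 = 229.
q_3 = 229 > 70, so the last convergent with denominator <= 70 is p_2/q_2 = 31/10.
The closest fraction with denominator <= 70 is either p_2/q_2 or the intermediate fraction (k*p_2 + p_1)/(k*q_2 + q_1) with the largest k >= 1 whose denominator stays <= 70; these approach x as k grows, and every other convergent or intermediate fraction in range is farther away.
Largest k: floor((70 - q_1)/q_2) = floor((70 - 9)/10) = 6.
That gives (6*31 + 28)/(6*10 + 9) = 214/69.
Compare the errors: |x - 31/10| = |710*10 - 31*229|/(229*10) = 1/2290, and |x - 214/69| = |710*69 - 214*229|/(229*69) = 16/15801.
Cross-multiplying, 1*15801 = 15801 < 36640 = 16*2290, so 1/2290 is smaller: the convergent 31/10 is closer to x than 214/69.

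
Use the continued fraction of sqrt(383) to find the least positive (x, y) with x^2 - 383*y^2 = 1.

First expand sqrt(383) as a continued fraction. With x_i = (sqrt(383) + m_i)/d_i and (m_0, d_0) = (0, 1): a_0 = floor(sqrt(383)) = 19, since 19^2 = 361 <= 383 < 400 = 20^2.
Iterate m_{i+1} = d_i*a_i - m_i, d_{i+1} = (383 - m_{i+1}^2)/d_i, a_{i+1} = floor((a_0 + m_{i+1})/d_{i+1}):
  m_1 = 1*19 - 0 = 19, d_1 = (383 - 19^2)/1 = 22/1 = 22, a_1 = floor((19 + 19)/22) = 1.
  m_2 = 22*1 - 19 = 3, d_2 = (383 - 3^2)/22 = 374/22 = 17, a_2 = floor((19 + 3)/17) = 1.
  m_3 = 17*1 - 3 = 14, d_3 = (383 - 14^2)/17 = 187/17 = 11, a_3 = floor((19 + 14)/11) = 3.
  m_4 = 11*3 - 14 = 19, d_4 = (383 - 19^2)/11 = 22/11 = 2, a_4 = floor((19 + 19)/2) = 19.
  m_5 = 2*19 - 19 = 19, d_5 = (383 - 19^2)/2 = 22/2 = 11, a_5 = floor((19 + 19)/11) = 3.
  m_6 = 11*3 - 19 = 14, d_6 = (383 - 14^2)/11 = 187/11 = 17, a_6 = floor((19 + 14)/17) = 1.
  m_7 = 17*1 - 14 = 3, d_7 = (383 - 3^2)/17 = 374/17 = 22, a_7 = floor((19 + 3)/22) = 1.
  m_8 = 22*1 - 3 = 19, d_8 = (383 - 19^2)/22 = 22/22 = 1, a_8 = floor((19 + 19)/1) = 38.
  m_9 = 1*38 - 19 = 19, d_9 = (383 - 19^2)/1 = 22/1 = 22: (m_9, d_9) = (m_1, d_1) = (19, 22), so from here the quotients repeat a_1, ..., a_8; the period length is 8.
So sqrt(383) = [19; (1, 1, 3, 19, 3, 1, 1, 38)] with period length k = 8.
k is even, so the fundamental solution of x^2 - 383y^2 = 1 is (p_{k-1}, q_{k-1}) = (p_7, q_7); compute convergents through index 7.
Convergents (p_i = a_i*p_{i-1} + p_{i-2}, q_i = a_i*q_{i-1} + q_{i-2} with p_{-2}=0, p_{-1}=1, q_{-2}=1, q_{-1}=0):
  i=0: a_0=19, p_0 = 19*1 + 0 = 19, q_0 = 19*0 + 1 = 1.
  i=1: a_1=1, p_1 = 1*19 + 1 = 20, q_1 = 1*1 + 0 = 1.
  i=2: a_2=1, p_2 = 1*20 + 19 = 39, q_2 = 1*1 + 1 = 2.
  i=3: a_3=3, p_3 = 3*39 + 20 = 137, q_3 = 3*2 + 1 = 7.
  i=4: a_4=19, p_4 = 19*137 + 39 = 2642, q_4 = 19*7 + 2 = 135.
  i=5: a_5=3, p_5 = 3*2642 + 137 = 8063, q_5 = 3*135 + 7 = 412.
  i=6: a_6=1, p_6 = 1*8063 + 2642 = 10705, q_6 = 1*412 + 135 = 547.
  i=7: a_7=1, p_7 = 1*10705 + 8063 = 18768, q_7 = 1*547 + 412 = 959.
Check: 18768^2 - 383*959^2 = 352237824 - 352237823 = 1, so (x, y) = (18768, 959) solves the equation, and by the theorem it is the least positive solution.

(x, y) = (18768, 959)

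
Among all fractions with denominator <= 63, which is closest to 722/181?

251/63

Expand x = 722/181 as a continued fraction with the Euclidean algorithm:
  722 = 3*181 + 179, so a_0 = 3.
  181 = 1*179 + 2, so a_1 = 1.
  179 = 89*2 + 1, so a_2 = 89.
  2 = 2*1 + 0, so a_3 = 2.
so x = [3; 1, 89, 2].
Convergents (p_i = a_i*p_{i-1} + p_{i-2}, q_i = a_i*q_{i-1} + q_{i-2} with p_{-2}=0, p_{-1}=1, q_{-2}=1, q_{-1}=0), until the denominator exceeds 63:
  i=0: a_0=3, p_0 = 3*1 + 0 = 3, q_0 = 3*0 + 1 = 1.
  i=1: a_1=1, p_1 = 1*3 + 1 = 4, q_1 = 1*1 + 0 = 1.
  i=2: a_2=89, p_2 = 89*4 + 3 = 359, q_2 = 89*1 + 1 = 90.
q_2 = 90 > 63, so the last convergent with denominator <= 63 is p_1/q_1 = 4/1.
The closest fraction with denominator <= 63 is either p_1/q_1 or the intermediate fraction (k*p_1 + p_0)/(k*q_1 + q_0) with the largest k >= 1 whose denominator stays <= 63; these approach x as k grows, and every other convergent or intermediate fraction in range is farther away.
Largest k: floor((63 - q_0)/q_1) = floor((63 - 1)/1) = 62.
That gives (62*4 + 3)/(62*1 + 1) = 251/63.
Compare the errors: |x - 4/1| = |722*1 - 4*181|/(181*1) = 2/181, and |x - 251/63| = |722*63 - 251*181|/(181*63) = 55/11403.
Cross-multiplying, 55*181 = 9955 < 22806 = 2*11403, so 55/11403 is smaller: the intermediate fraction 251/63 is closer to x than 4/1.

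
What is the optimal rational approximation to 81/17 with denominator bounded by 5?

19/4

Expand x = 81/17 as a continued fraction with the Euclidean algorithm:
  81 = 4*17 + 13, so a_0 = 4.
  17 = 1*13 + 4, so a_1 = 1.
  13 = 3*4 + 1, so a_2 = 3.
  4 = 4*1 + 0, so a_3 = 4.
so x = [4; 1, 3, 4].
Convergents (p_i = a_i*p_{i-1} + p_{i-2}, q_i = a_i*q_{i-1} + q_{i-2} with p_{-2}=0, p_{-1}=1, q_{-2}=1, q_{-1}=0), until the denominator exceeds 5:
  i=0: a_0=4, p_0 = 4*1 + 0 = 4, q_0 = 4*0 + 1 = 1.
  i=1: a_1=1, p_1 = 1*4 + 1 = 5, q_1 = 1*1 + 0 = 1.
  i=2: a_2=3, p_2 = 3*5 + 4 = 19, q_2 = 3*1 + 1 = 4.
  i=3: a_3=4, p_3 = 4*19 + 5 = 81, q_3 = 4*4 + 1 = 17.
q_3 = 17 > 5, so the last convergent with denominator <= 5 is p_2/q_2 = 19/4.
The closest fraction with denominator <= 5 is either p_2/q_2 or the intermediate fraction (k*p_2 + p_1)/(k*q_2 + q_1) with the largest k >= 1 whose denominator stays <= 5; these approach x as k grows, and every other convergent or intermediate fraction in range is farther away.
Largest k: floor((5 - q_1)/q_2) = floor((5 - 1)/4) = 1.
That gives (1*19 + 5)/(1*4 + 1) = 24/5.
Compare the errors: |x - 19/4| = |81*4 - 19*17|/(17*4) = 1/68, and |x - 24/5| = |81*5 - 24*17|/(17*5) = 3/85.
Cross-multiplying, 1*85 = 85 < 204 = 3*68, so 1/68 is smaller: the convergent 19/4 is closer to x than 24/5.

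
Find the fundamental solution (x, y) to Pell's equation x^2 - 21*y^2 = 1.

First expand sqrt(21) as a continued fraction. With x_i = (sqrt(21) + m_i)/d_i and (m_0, d_0) = (0, 1): a_0 = floor(sqrt(21)) = 4, since 4^2 = 16 <= 21 < 25 = 5^2.
Iterate m_{i+1} = d_i*a_i - m_i, d_{i+1} = (21 - m_{i+1}^2)/d_i, a_{i+1} = floor((a_0 + m_{i+1})/d_{i+1}):
  m_1 = 1*4 - 0 = 4, d_1 = (21 - 4^2)/1 = 5/1 = 5, a_1 = floor((4 + 4)/5) = 1.
  m_2 = 5*1 - 4 = 1, d_2 = (21 - 1^2)/5 = 20/5 = 4, a_2 = floor((4 + 1)/4) = 1.
  m_3 = 4*1 - 1 = 3, d_3 = (21 - 3^2)/4 = 12/4 = 3, a_3 = floor((4 + 3)/3) = 2.
  m_4 = 3*2 - 3 = 3, d_4 = (21 - 3^2)/3 = 12/3 = 4, a_4 = floor((4 + 3)/4) = 1.
  m_5 = 4*1 - 3 = 1, d_5 = (21 - 1^2)/4 = 20/4 = 5, a_5 = floor((4 + 1)/5) = 1.
  m_6 = 5*1 - 1 = 4, d_6 = (21 - 4^2)/5 = 5/5 = 1, a_6 = floor((4 + 4)/1) = 8.
  m_7 = 1*8 - 4 = 4, d_7 = (21 - 4^2)/1 = 5/1 = 5: (m_7, d_7) = (m_1, d_1) = (4, 5), so from here the quotients repeat a_1, ..., a_6; the period length is 6.
So sqrt(21) = [4; (1, 1, 2, 1, 1, 8)] with period length k = 6.
k is even, so the fundamental solution of x^2 - 21y^2 = 1 is (p_{k-1}, q_{k-1}) = (p_5, q_5); compute convergents through index 5.
Convergents (p_i = a_i*p_{i-1} + p_{i-2}, q_i = a_i*q_{i-1} + q_{i-2} with p_{-2}=0, p_{-1}=1, q_{-2}=1, q_{-1}=0):
  i=0: a_0=4, p_0 = 4*1 + 0 = 4, q_0 = 4*0 + 1 = 1.
  i=1: a_1=1, p_1 = 1*4 + 1 = 5, q_1 = 1*1 + 0 = 1.
  i=2: a_2=1, p_2 = 1*5 + 4 = 9, q_2 = 1*1 + 1 = 2.
  i=3: a_3=2, p_3 = 2*9 + 5 = 23, q_3 = 2*2 + 1 = 5.
  i=4: a_4=1, p_4 = 1*23 + 9 = 32, q_4 = 1*5 + 2 = 7.
  i=5: a_5=1, p_5 = 1*32 + 23 = 55, q_5 = 1*7 + 5 = 12.
Check: 55^2 - 21*12^2 = 3025 - 3024 = 1, so (x, y) = (55, 12) solves the equation, and by the theorem it is the least positive solution.

(x, y) = (55, 12)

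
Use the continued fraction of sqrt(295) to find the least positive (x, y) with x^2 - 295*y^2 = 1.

First expand sqrt(295) as a continued fraction. With x_i = (sqrt(295) + m_i)/d_i and (m_0, d_0) = (0, 1): a_0 = floor(sqrt(295)) = 17, since 17^2 = 289 <= 295 < 324 = 18^2.
Iterate m_{i+1} = d_i*a_i - m_i, d_{i+1} = (295 - m_{i+1}^2)/d_i, a_{i+1} = floor((a_0 + m_{i+1})/d_{i+1}):
  m_1 = 1*17 - 0 = 17, d_1 = (295 - 17^2)/1 = 6/1 = 6, a_1 = floor((17 + 17)/6) = 5.
  m_2 = 6*5 - 17 = 13, d_2 = (295 - 13^2)/6 = 126/6 = 21, a_2 = floor((17 + 13)/21) = 1.
  m_3 = 21*1 - 13 = 8, d_3 = (295 - 8^2)/21 = 231/21 = 11, a_3 = floor((17 + 8)/11) = 2.
  m_4 = 11*2 - 8 = 14, d_4 = (295 - 14^2)/11 = 99/11 = 9, a_4 = floor((17 + 14)/9) = 3.
  m_5 = 9*3 - 14 = 13, d_5 = (295 - 13^2)/9 = 126/9 = 14, a_5 = floor((17 + 13)/14) = 2.
  m_6 = 14*2 - 13 = 15, d_6 = (295 - 15^2)/14 = 70/14 = 5, a_6 = floor((17 + 15)/5) = 6.
  m_7 = 5*6 - 15 = 15, d_7 = (295 - 15^2)/5 = 70/5 = 14, a_7 = floor((17 + 15)/14) = 2.
  m_8 = 14*2 - 15 = 13, d_8 = (295 - 13^2)/14 = 126/14 = 9, a_8 = floor((17 + 13)/9) = 3.
  m_9 = 9*3 - 13 = 14, d_9 = (295 - 14^2)/9 = 99/9 = 11, a_9 = floor((17 + 14)/11) = 2.
  m_10 = 11*2 - 14 = 8, d_10 = (295 - 8^2)/11 = 231/11 = 21, a_10 = floor((17 + 8)/21) = 1.
  m_11 = 21*1 - 8 = 13, d_11 = (295 - 13^2)/21 = 126/21 = 6, a_11 = floor((17 + 13)/6) = 5.
  m_12 = 6*5 - 13 = 17, d_12 = (295 - 17^2)/6 = 6/6 = 1, a_12 = floor((17 + 17)/1) = 34.
  m_13 = 1*34 - 17 = 17, d_13 = (295 - 17^2)/1 = 6/1 = 6: (m_13, d_13) = (m_1, d_1) = (17, 6), so from here the quotients repeat a_1, ..., a_12; the period length is 12.
So sqrt(295) = [17; (5, 1, 2, 3, 2, 6, 2, 3, 2, 1, 5, 34)] with period length k = 12.
k is even, so the fundamental solution of x^2 - 295y^2 = 1 is (p_{k-1}, q_{k-1}) = (p_11, q_11); compute convergents through index 11.
Convergents (p_i = a_i*p_{i-1} + p_{i-2}, q_i = a_i*q_{i-1} + q_{i-2} with p_{-2}=0, p_{-1}=1, q_{-2}=1, q_{-1}=0):
  i=0: a_0=17, p_0 = 17*1 + 0 = 17, q_0 = 17*0 + 1 = 1.
  i=1: a_1=5, p_1 = 5*17 + 1 = 86, q_1 = 5*1 + 0 = 5.
  i=2: a_2=1, p_2 = 1*86 + 17 = 103, q_2 = 1*5 + 1 = 6.
  i=3: a_3=2, p_3 = 2*103 + 86 = 292, q_3 = 2*6 + 5 = 17.
  i=4: a_4=3, p_4 = 3*292 + 103 = 979, q_4 = 3*17 + 6 = 57.
  i=5: a_5=2, p_5 = 2*979 + 292 = 2250, q_5 = 2*57 + 17 = 131.
  i=6: a_6=6, p_6 = 6*2250 + 979 = 14479, q_6 = 6*131 + 57 = 843.
  i=7: a_7=2, p_7 = 2*14479 + 2250 = 31208, q_7 = 2*843 + 131 = 1817.
  i=8: a_8=3, p_8 = 3*31208 + 14479 = 108103, q_8 = 3*1817 + 843 = 6294.
  i=9: a_9=2, p_9 = 2*108103 + 31208 = 247414, q_9 = 2*6294 + 1817 = 14405.
  i=10: a_10=1, p_10 = 1*247414 + 108103 = 355517, q_10 = 1*14405 + 6294 = 20699.
  i=11: a_11=5, p_11 = 5*355517 + 247414 = 2024999, q_11 = 5*20699 + 14405 = 117900.
Check: 2024999^2 - 295*117900^2 = 4100620950001 - 4100620950000 = 1, so (x, y) = (2024999, 117900) solves the equation, and by the theorem it is the least positive solution.

(x, y) = (2024999, 117900)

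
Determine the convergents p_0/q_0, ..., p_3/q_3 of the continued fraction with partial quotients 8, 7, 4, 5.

Using the convergent recurrence p_i = a_i*p_{i-1} + p_{i-2}, q_i = a_i*q_{i-1} + q_{i-2} with p_{-2}=0, p_{-1}=1, q_{-2}=1, q_{-1}=0:
  i=0: a_0=8, p_0 = 8*1 + 0 = 8, q_0 = 8*0 + 1 = 1.
  i=1: a_1=7, p_1 = 7*8 + 1 = 57, q_1 = 7*1 + 0 = 7.
  i=2: a_2=4, p_2 = 4*57 + 8 = 236, q_2 = 4*7 + 1 = 29.
  i=3: a_3=5, p_3 = 5*236 + 57 = 1237, q_3 = 5*29 + 7 = 152.

8/1, 57/7, 236/29, 1237/152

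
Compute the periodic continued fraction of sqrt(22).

[4; (1, 2, 4, 2, 1, 8)]

Write x_i = (sqrt(22) + m_i)/d_i with (m_0, d_0) = (0, 1). a_0 = floor(sqrt(22)) = 4, since 4^2 = 16 <= 22 < 25 = 5^2.
Iterate m_{i+1} = d_i*a_i - m_i, d_{i+1} = (22 - m_{i+1}^2)/d_i, a_{i+1} = floor((a_0 + m_{i+1})/d_{i+1}):
  m_1 = 1*4 - 0 = 4, d_1 = (22 - 4^2)/1 = 6/1 = 6, a_1 = floor((4 + 4)/6) = 1.
  m_2 = 6*1 - 4 = 2, d_2 = (22 - 2^2)/6 = 18/6 = 3, a_2 = floor((4 + 2)/3) = 2.
  m_3 = 3*2 - 2 = 4, d_3 = (22 - 4^2)/3 = 6/3 = 2, a_3 = floor((4 + 4)/2) = 4.
  m_4 = 2*4 - 4 = 4, d_4 = (22 - 4^2)/2 = 6/2 = 3, a_4 = floor((4 + 4)/3) = 2.
  m_5 = 3*2 - 4 = 2, d_5 = (22 - 2^2)/3 = 18/3 = 6, a_5 = floor((4 + 2)/6) = 1.
  m_6 = 6*1 - 2 = 4, d_6 = (22 - 4^2)/6 = 6/6 = 1, a_6 = floor((4 + 4)/1) = 8.
  m_7 = 1*8 - 4 = 4, d_7 = (22 - 4^2)/1 = 6/1 = 6: (m_7, d_7) = (m_1, d_1) = (4, 6), so from here the quotients repeat a_1, ..., a_6; the period length is 6.
Hence the expansion of sqrt(22) is a_0 = 4 followed by the repeating block 1, 2, 4, 2, 1, 8 (period 6).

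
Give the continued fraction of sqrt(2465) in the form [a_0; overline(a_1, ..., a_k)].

Write x_i = (sqrt(2465) + m_i)/d_i with (m_0, d_0) = (0, 1). a_0 = floor(sqrt(2465)) = 49, since 49^2 = 2401 <= 2465 < 2500 = 50^2.
Iterate m_{i+1} = d_i*a_i - m_i, d_{i+1} = (2465 - m_{i+1}^2)/d_i, a_{i+1} = floor((a_0 + m_{i+1})/d_{i+1}):
  m_1 = 1*49 - 0 = 49, d_1 = (2465 - 49^2)/1 = 64/1 = 64, a_1 = floor((49 + 49)/64) = 1.
  m_2 = 64*1 - 49 = 15, d_2 = (2465 - 15^2)/64 = 2240/64 = 35, a_2 = floor((49 + 15)/35) = 1.
  m_3 = 35*1 - 15 = 20, d_3 = (2465 - 20^2)/35 = 2065/35 = 59, a_3 = floor((49 + 20)/59) = 1.
  m_4 = 59*1 - 20 = 39, d_4 = (2465 - 39^2)/59 = 944/59 = 16, a_4 = floor((49 + 39)/16) = 5.
  m_5 = 16*5 - 39 = 41, d_5 = (2465 - 41^2)/16 = 784/16 = 49, a_5 = floor((49 + 41)/49) = 1.
  m_6 = 49*1 - 41 = 8, d_6 = (2465 - 8^2)/49 = 2401/49 = 49, a_6 = floor((49 + 8)/49) = 1.
  m_7 = 49*1 - 8 = 41, d_7 = (2465 - 41^2)/49 = 784/49 = 16, a_7 = floor((49 + 41)/16) = 5.
  m_8 = 16*5 - 41 = 39, d_8 = (2465 - 39^2)/16 = 944/16 = 59, a_8 = floor((49 + 39)/59) = 1.
  m_9 = 59*1 - 39 = 20, d_9 = (2465 - 20^2)/59 = 2065/59 = 35, a_9 = floor((49 + 20)/35) = 1.
  m_10 = 35*1 - 20 = 15, d_10 = (2465 - 15^2)/35 = 2240/35 = 64, a_10 = floor((49 + 15)/64) = 1.
  m_11 = 64*1 - 15 = 49, d_11 = (2465 - 49^2)/64 = 64/64 = 1, a_11 = floor((49 + 49)/1) = 98.
  m_12 = 1*98 - 49 = 49, d_12 = (2465 - 49^2)/1 = 64/1 = 64: (m_12, d_12) = (m_1, d_1) = (49, 64), so from here the quotients repeat a_1, ..., a_11; the period length is 11.
Hence the expansion of sqrt(2465) is a_0 = 49 followed by the repeating block 1, 1, 1, 5, 1, 1, 5, 1, 1, 1, 98 (period 11).

[49; overline(1, 1, 1, 5, 1, 1, 5, 1, 1, 1, 98)]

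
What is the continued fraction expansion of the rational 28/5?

Run the Euclidean algorithm on 28 and 5; the successive quotients are the partial quotients a_0, a_1, ... (each step inverts the fractional part left over by the previous one):
  28 = 5*5 + 3, so a_0 = 5.
  5 = 1*3 + 2, so a_1 = 1.
  3 = 1*2 + 1, so a_2 = 1.
  2 = 2*1 + 0, so a_3 = 2.
The remainder reaches 0 after 4 divisions, so the expansion has 4 partial quotients, read off in order.

[5; 1, 1, 2]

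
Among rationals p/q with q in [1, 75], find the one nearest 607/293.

29/14

Expand x = 607/293 as a continued fraction with the Euclidean algorithm:
  607 = 2*293 + 21, so a_0 = 2.
  293 = 13*21 + 20, so a_1 = 13.
  21 = 1*20 + 1, so a_2 = 1.
  20 = 20*1 + 0, so a_3 = 20.
so x = [2; 13, 1, 20].
Convergents (p_i = a_i*p_{i-1} + p_{i-2}, q_i = a_i*q_{i-1} + q_{i-2} with p_{-2}=0, p_{-1}=1, q_{-2}=1, q_{-1}=0), until the denominator exceeds 75:
  i=0: a_0=2, p_0 = 2*1 + 0 = 2, q_0 = 2*0 + 1 = 1.
  i=1: a_1=13, p_1 = 13*2 + 1 = 27, q_1 = 13*1 + 0 = 13.
  i=2: a_2=1, p_2 = 1*27 + 2 = 29, q_2 = 1*13 + 1 = 14.
  i=3: a_3=20, p_3 = 20*29 + 27 = 607, q_3 = 20*14 + 13 = 293.
q_3 = 293 > 75, so the last convergent with denominator <= 75 is p_2/q_2 = 29/14.
The closest fraction with denominator <= 75 is either p_2/q_2 or the intermediate fraction (k*p_2 + p_1)/(k*q_2 + q_1) with the largest k >= 1 whose denominator stays <= 75; these approach x as k grows, and every other convergent or intermediate fraction in range is farther away.
Largest k: floor((75 - q_1)/q_2) = floor((75 - 13)/14) = 4.
That gives (4*29 + 27)/(4*14 + 13) = 143/69.
Compare the errors: |x - 29/14| = |607*14 - 29*293|/(293*14) = 1/4102, and |x - 143/69| = |607*69 - 143*293|/(293*69) = 16/20217.
Cross-multiplying, 1*20217 = 20217 < 65632 = 16*4102, so 1/4102 is smaller: the convergent 29/14 is closer to x than 143/69.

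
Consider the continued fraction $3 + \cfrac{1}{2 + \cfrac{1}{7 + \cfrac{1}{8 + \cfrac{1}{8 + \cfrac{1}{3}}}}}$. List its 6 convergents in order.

Using the convergent recurrence p_i = a_i*p_{i-1} + p_{i-2}, q_i = a_i*q_{i-1} + q_{i-2} with p_{-2}=0, p_{-1}=1, q_{-2}=1, q_{-1}=0:
  i=0: a_0=3, p_0 = 3*1 + 0 = 3, q_0 = 3*0 + 1 = 1.
  i=1: a_1=2, p_1 = 2*3 + 1 = 7, q_1 = 2*1 + 0 = 2.
  i=2: a_2=7, p_2 = 7*7 + 3 = 52, q_2 = 7*2 + 1 = 15.
  i=3: a_3=8, p_3 = 8*52 + 7 = 423, q_3 = 8*15 + 2 = 122.
  i=4: a_4=8, p_4 = 8*423 + 52 = 3436, q_4 = 8*122 + 15 = 991.
  i=5: a_5=3, p_5 = 3*3436 + 423 = 10731, q_5 = 3*991 + 122 = 3095.

3/1, 7/2, 52/15, 423/122, 3436/991, 10731/3095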